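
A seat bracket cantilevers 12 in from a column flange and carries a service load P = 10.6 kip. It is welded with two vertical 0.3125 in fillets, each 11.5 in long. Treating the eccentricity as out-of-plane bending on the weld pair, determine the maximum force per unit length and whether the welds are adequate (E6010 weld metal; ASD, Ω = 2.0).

E60XX → F_EXX = 60 ksi.
L_w = 2 × 11.5 = 23 in; section modulus (unit throat) S = 2 × L²/6 = 44.08 in².
Direct shear f_v = P/L_w = 10.6/23 = 0.4609 kip/in.
Moment M = P × e = 10.6 × 12 = 127.2 kip·in; bending f_b = M/S = 2.885 kip/in.
f_max = √(f_v² + f_b²) = √(0.4609² + 2.885²) = 2.922 kip/in.
r_n/Ω = (1/2.0) × 0.6 × 60 × (0.707 × 0.3125) = 3.977 kip/in → adequate.

f_max ≈ 2.92 kip/in; adequate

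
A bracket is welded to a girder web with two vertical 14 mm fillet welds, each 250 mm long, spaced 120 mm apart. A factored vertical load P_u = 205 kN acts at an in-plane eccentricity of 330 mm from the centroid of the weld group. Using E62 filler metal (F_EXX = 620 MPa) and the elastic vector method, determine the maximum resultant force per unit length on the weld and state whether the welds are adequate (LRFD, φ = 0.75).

f_max ≈ 2340 N/mm; adequate

Total weld length L_w = 500 mm. Treat welds as unit-width lines.
Polar moment about centroid: J = 2[d³/12 + d(b/2)²] = 2[250³/12 + 250×60²] = 4404000 mm³.
Direct shear f_v = P/L_w = 205×10³ / 500 = 410 N/mm (vertical).
Torsion M = P·e = 205×10³ × 330 = 67650000 N·mm.
Critical point at (x, y) = (60, 125) from centroid. f_tx = M·y/J = 1920 N/mm; f_ty = M·x/J = 921.6 N/mm.
Resultant f_max = √[f_tx² + (f_v + f_ty)²] = √[1920² + (410 + 921.6)²] = 2337 N/mm.
Capacity per unit length: φr_n = 0.75 × 0.6 × 620 × (0.707 × 14) = 2762 N/mm.
2337 ≤ 2762 → adequate.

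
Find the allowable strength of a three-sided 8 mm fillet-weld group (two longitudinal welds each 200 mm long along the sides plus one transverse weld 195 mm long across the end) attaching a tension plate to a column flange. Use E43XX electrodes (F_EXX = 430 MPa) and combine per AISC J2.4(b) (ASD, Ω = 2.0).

R_n/Ω ≈ 461 kN

t_e = 0.707 × 8 = 5.656 mm.
R_nwl = 0.6 × 430 × 5.656 × 400 × 10⁻³ = 583.7 kN (longitudinal, 2 welds).
R_nwt = 0.6 × 430 × 5.656 × 195 × 10⁻³ = 284.6 kN (transverse, base value).
(i) R_nwl + R_nwt = 868.3 kN; (ii) 0.85 R_nwl + 1.5 R_nwt = 923 kN.
R_n = max = 923 kN [governs: (ii)]; R_n/Ω = 461.5 kN.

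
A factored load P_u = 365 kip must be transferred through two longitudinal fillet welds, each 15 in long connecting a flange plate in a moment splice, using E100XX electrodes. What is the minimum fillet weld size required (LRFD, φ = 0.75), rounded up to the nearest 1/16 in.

E100XX → F_EXX = 100 ksi.
Total weld length L = 30 in.
Required throat t_e = P_u / (φ × 0.6 F_EXX × L) = 365 / (0.75 × 0.6 × 100 × 30) = 0.2704 in.
Required leg w = t_e / 0.707 = 0.3824 in → use 7/16 in.

w = 7/16 in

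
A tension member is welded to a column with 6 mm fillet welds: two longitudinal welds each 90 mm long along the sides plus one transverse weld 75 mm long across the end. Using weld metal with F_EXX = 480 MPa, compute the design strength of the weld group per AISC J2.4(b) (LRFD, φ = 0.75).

t_e = 0.707 × 6 = 4.242 mm.
R_nwl = 0.6 × 480 × 4.242 × 180 × 10⁻³ = 219.9 kN (longitudinal, 2 welds).
R_nwt = 0.6 × 480 × 4.242 × 75 × 10⁻³ = 91.63 kN (transverse, base value).
(i) R_nwl + R_nwt = 311.5 kN; (ii) 0.85 R_nwl + 1.5 R_nwt = 324.4 kN.
R_n = max = 324.4 kN [governs: (ii)]; φR_n = 243.3 kN.

φR_n ≈ 243 kN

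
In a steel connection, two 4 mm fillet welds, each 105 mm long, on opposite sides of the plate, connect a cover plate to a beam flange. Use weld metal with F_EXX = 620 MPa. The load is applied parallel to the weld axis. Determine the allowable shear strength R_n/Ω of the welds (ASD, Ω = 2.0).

Effective throat t_e = 0.707 × 4 = 2.828 mm.
Total length L = 210 mm; A_we = 2.828 × 210 = 593.9 mm².
F_nw = 0.6 F_EXX = 0.6 × 620 = 372 MPa.
R_n = 372 × 593.9 × 10⁻³ = 220.9 kN; R_n/Ω = 220.9/2.0 = 110.5 kN.

R_n/Ω ≈ 110 kN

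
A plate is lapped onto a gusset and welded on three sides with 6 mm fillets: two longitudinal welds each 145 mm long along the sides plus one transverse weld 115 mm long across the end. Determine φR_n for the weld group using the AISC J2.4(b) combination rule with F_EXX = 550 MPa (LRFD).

φR_n ≈ 440 kN

t_e = 0.707 × 6 = 4.242 mm.
R_nwl = 0.6 × 550 × 4.242 × 290 × 10⁻³ = 406 kN (longitudinal, 2 welds).
R_nwt = 0.6 × 550 × 4.242 × 115 × 10⁻³ = 161 kN (transverse, base value).
(i) R_nwl + R_nwt = 566.9 kN; (ii) 0.85 R_nwl + 1.5 R_nwt = 586.5 kN.
R_n = max = 586.5 kN [governs: (ii)]; φR_n = 439.9 kN.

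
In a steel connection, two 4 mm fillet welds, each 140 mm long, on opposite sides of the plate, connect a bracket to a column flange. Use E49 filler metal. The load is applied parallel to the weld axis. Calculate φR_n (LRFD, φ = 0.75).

E49XX → F_EXX = 490 MPa.
Effective throat t_e = 0.707 × 4 = 2.828 mm.
Total length L = 280 mm; A_we = 2.828 × 280 = 791.8 mm².
F_nw = 0.6 F_EXX = 0.6 × 490 = 294 MPa.
φR_n = 0.75 × 294 × 791.8 × 10⁻³ = 174.6 kN.

φR_n ≈ 175 kN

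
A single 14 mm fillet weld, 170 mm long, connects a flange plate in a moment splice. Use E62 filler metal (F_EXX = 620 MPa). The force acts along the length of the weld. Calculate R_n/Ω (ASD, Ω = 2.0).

R_n/Ω ≈ 313 kN

Effective throat t_e = 0.707 × 14 = 9.898 mm.
Total length L = 170 mm; A_we = 9.898 × 170 = 1683 mm².
F_nw = 0.6 F_EXX = 0.6 × 620 = 372 MPa.
R_n = 372 × 1683 × 10⁻³ = 625.9 kN; R_n/Ω = 625.9/2.0 = 313 kN.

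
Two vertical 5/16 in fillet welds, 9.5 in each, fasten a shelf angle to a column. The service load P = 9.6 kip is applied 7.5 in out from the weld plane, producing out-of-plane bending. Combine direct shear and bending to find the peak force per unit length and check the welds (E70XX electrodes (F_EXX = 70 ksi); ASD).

f_max ≈ 2.45 kip/in; adequate

L_w = 2 × 9.5 = 19 in; section modulus (unit throat) S = 2 × L²/6 = 30.08 in².
Direct shear f_v = P/L_w = 9.6/19 = 0.5053 kip/in.
Moment M = P × e = 9.6 × 7.5 = 72 kip·in; bending f_b = M/S = 2.393 kip/in.
f_max = √(f_v² + f_b²) = √(0.5053² + 2.393²) = 2.446 kip/in.
r_n/Ω = (1/2.0) × 0.6 × 70 × (0.707 × 0.3125) = 4.64 kip/in → adequate.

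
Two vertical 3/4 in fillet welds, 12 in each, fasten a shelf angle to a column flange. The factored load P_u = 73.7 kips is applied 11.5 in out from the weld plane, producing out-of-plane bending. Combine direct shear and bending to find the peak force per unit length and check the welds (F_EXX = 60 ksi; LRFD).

f_max ≈ 17.9 kip/in; NOT adequate

L_w = 2 × 12 = 24 in; section modulus (unit throat) S = 2 × L²/6 = 48 in².
Direct shear f_v = P/L_w = 73.7/24 = 3.071 kip/in.
Moment M = P × e = 73.7 × 11.5 = 847.55 kip·in; bending f_b = M/S = 17.66 kip/in.
f_max = √(f_v² + f_b²) = √(3.071² + 17.66²) = 17.92 kip/in.
φr_n = 0.75 × 0.6 × 60 × (0.707 × 0.75) = 14.32 kip/in → NOT adequate.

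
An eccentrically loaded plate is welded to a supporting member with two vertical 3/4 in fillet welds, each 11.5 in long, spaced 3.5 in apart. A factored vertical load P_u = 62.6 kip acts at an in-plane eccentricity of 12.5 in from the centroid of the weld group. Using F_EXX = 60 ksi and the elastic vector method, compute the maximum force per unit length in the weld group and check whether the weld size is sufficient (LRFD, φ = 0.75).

f_max ≈ 15.5 kip/in; NOT adequate

Total weld length L_w = 23 in. Treat welds as unit-width lines.
Polar moment about centroid: J = 2[d³/12 + d(b/2)²] = 2[11.5³/12 + 11.5×1.75²] = 323.9 in³.
Direct shear f_v = P/L_w = 62.6 / 23 = 2.722 kip/in (vertical).
Torsion M = P·e = 62.6 × 12.5 = 782.5 kip·in.
Critical point at (x, y) = (1.75, 5.75) from centroid. f_tx = M·y/J = 13.89 kip/in; f_ty = M·x/J = 4.228 kip/in.
Resultant f_max = √[f_tx² + (f_v + f_ty)²] = √[13.89² + (2.722 + 4.228)²] = 15.53 kip/in.
Capacity per unit length: φr_n = 0.75 × 0.6 × 60 × (0.707 × 0.75) = 14.32 kip/in.
15.53 > 14.32 → NOT adequate.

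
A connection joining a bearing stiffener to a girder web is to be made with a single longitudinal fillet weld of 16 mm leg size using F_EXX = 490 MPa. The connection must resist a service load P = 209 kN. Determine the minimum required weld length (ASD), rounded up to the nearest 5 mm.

Throat t_e = 0.707 × 16 = 11.31 mm.
r_n/Ω = (0.6 × 490 × 11.31) / 2.0 = 1663 N/mm = 1.663 kN/mm.
L_req = P / (r_n/Ω) = 209 / 1.663 = 125.7 mm total.
Round up → use L = 130 mm.

L = 130 mm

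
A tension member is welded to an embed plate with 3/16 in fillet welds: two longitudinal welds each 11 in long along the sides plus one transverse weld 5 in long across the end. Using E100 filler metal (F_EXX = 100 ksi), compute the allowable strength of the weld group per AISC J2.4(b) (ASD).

t_e = 0.707 × 0.1875 = 0.1326 in.
R_nwl = 0.6 × 100 × 0.1326 × 22 = 175 kips (longitudinal, 2 welds).
R_nwt = 0.6 × 100 × 0.1326 × 5 = 39.77 kips (transverse, base value).
(i) R_nwl + R_nwt = 214.8 kips; (ii) 0.85 R_nwl + 1.5 R_nwt = 208.4 kips.
R_n = max = 214.8 kips [governs: (i)]; R_n/Ω = 107.4 kips.

R_n/Ω ≈ 107 kips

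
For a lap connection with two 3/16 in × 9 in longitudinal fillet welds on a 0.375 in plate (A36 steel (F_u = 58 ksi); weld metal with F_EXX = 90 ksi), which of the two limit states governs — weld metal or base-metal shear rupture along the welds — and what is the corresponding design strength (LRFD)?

t_e = 0.707 × 0.1875 = 0.1326 in; L = 18 in.
Weld metal: φR_n = 0.75 × 0.6 × 90 × 0.1326 × 18 = 96.64 kip.
Base metal (shear rupture): φR_n = 0.75 × 0.6 × 58 × 0.375 × 18 = 176.2 kip.
Governing: weld metal.

φR_n ≈ 96.6 kip (weld metal governs)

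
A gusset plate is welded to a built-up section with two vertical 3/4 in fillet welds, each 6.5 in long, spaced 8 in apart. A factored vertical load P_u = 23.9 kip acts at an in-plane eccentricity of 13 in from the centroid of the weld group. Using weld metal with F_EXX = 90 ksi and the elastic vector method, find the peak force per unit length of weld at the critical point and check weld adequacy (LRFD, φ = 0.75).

f_max ≈ 7.82 kip/in; adequate

Total weld length L_w = 13 in. Treat welds as unit-width lines.
Polar moment about centroid: J = 2[d³/12 + d(b/2)²] = 2[6.5³/12 + 6.5×4²] = 253.8 in³.
Direct shear f_v = P/L_w = 23.9 / 13 = 1.838 kip/in (vertical).
Torsion M = P·e = 23.9 × 13 = 310.7 kip·in.
Critical point at (x, y) = (4, 3.25) from centroid. f_tx = M·y/J = 3.979 kip/in; f_ty = M·x/J = 4.897 kip/in.
Resultant f_max = √[f_tx² + (f_v + f_ty)²] = √[3.979² + (1.838 + 4.897)²] = 7.823 kip/in.
Capacity per unit length: φr_n = 0.75 × 0.6 × 90 × (0.707 × 0.75) = 21.48 kip/in.
7.823 ≤ 21.48 → adequate.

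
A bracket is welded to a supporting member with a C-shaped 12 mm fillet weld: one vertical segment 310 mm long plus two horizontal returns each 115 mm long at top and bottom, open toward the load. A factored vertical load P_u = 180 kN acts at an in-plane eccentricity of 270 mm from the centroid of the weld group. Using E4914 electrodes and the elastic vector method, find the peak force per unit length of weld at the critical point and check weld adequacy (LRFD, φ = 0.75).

f_max ≈ 1210 N/mm; adequate

E49XX → F_EXX = 490 MPa.
Total weld length L_w = 540 mm. Treat welds as unit-width lines.
Centroid: x̄ = 2×115×57.5 / 540 = 24.49 mm from the vertical weld.
Polar moment about centroid: J = I_x + I_y = [310³/12 + 2×115×155²] + [310×24.49² + 2(115³/12 + 115×33.01²)] = 8698000 mm³.
Direct shear f_v = P/L_w = 180×10³ / 540 = 333.3 N/mm (vertical).
Torsion M = P·e = 180×10³ × 270 = 48600000 N·mm.
Critical point at (x, y) = (90.51, 155) from centroid. f_tx = M·y/J = 866 N/mm; f_ty = M·x/J = 505.7 N/mm.
Resultant f_max = √[f_tx² + (f_v + f_ty)²] = √[866² + (333.3 + 505.7)²] = 1206 N/mm.
Capacity per unit length: φr_n = 0.75 × 0.6 × 490 × (0.707 × 12) = 1871 N/mm.
1206 ≤ 1871 → adequate.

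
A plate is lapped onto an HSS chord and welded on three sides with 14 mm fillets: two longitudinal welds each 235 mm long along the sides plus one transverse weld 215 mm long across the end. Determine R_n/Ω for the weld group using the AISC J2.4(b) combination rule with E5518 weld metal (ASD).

E55XX → F_EXX = 550 MPa.
t_e = 0.707 × 14 = 9.898 mm.
R_nwl = 0.6 × 550 × 9.898 × 470 × 10⁻³ = 1535 kN (longitudinal, 2 welds).
R_nwt = 0.6 × 550 × 9.898 × 215 × 10⁻³ = 702.3 kN (transverse, base value).
(i) R_nwl + R_nwt = 2237 kN; (ii) 0.85 R_nwl + 1.5 R_nwt = 2358 kN.
R_n = max = 2358 kN [governs: (ii)]; R_n/Ω = 1179 kN.

R_n/Ω ≈ 1180 kN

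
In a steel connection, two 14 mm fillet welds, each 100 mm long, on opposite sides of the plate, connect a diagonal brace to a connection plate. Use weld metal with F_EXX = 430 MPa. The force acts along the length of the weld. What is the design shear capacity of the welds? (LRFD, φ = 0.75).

Effective throat t_e = 0.707 × 14 = 9.898 mm.
Total length L = 200 mm; A_we = 9.898 × 200 = 1980 mm².
F_nw = 0.6 F_EXX = 0.6 × 430 = 258 MPa.
φR_n = 0.75 × 258 × 1980 × 10⁻³ = 383.1 kN.

φR_n ≈ 383 kN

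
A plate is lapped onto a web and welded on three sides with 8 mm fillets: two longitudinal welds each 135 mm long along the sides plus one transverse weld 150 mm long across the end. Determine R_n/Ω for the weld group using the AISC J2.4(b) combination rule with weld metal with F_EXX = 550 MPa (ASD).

t_e = 0.707 × 8 = 5.656 mm.
R_nwl = 0.6 × 550 × 5.656 × 270 × 10⁻³ = 503.9 kN (longitudinal, 2 welds).
R_nwt = 0.6 × 550 × 5.656 × 150 × 10⁻³ = 280 kN (transverse, base value).
(i) R_nwl + R_nwt = 783.9 kN; (ii) 0.85 R_nwl + 1.5 R_nwt = 848.3 kN.
R_n = max = 848.3 kN [governs: (ii)]; R_n/Ω = 424.2 kN.

R_n/Ω ≈ 424 kN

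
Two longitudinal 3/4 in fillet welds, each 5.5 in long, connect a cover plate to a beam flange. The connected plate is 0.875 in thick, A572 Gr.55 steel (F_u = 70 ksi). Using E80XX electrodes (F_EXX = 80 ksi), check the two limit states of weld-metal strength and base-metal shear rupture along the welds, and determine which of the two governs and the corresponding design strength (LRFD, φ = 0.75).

t_e = 0.707 × 0.75 = 0.5302 in; L = 11 in.
Weld metal: φR_n = 0.75 × 0.6 × 80 × 0.5302 × 11 = 210 kip.
Base metal (shear rupture): φR_n = 0.75 × 0.6 × 70 × 0.875 × 11 = 303.2 kip.
Governing: weld metal.

φR_n ≈ 210 kip (weld metal governs)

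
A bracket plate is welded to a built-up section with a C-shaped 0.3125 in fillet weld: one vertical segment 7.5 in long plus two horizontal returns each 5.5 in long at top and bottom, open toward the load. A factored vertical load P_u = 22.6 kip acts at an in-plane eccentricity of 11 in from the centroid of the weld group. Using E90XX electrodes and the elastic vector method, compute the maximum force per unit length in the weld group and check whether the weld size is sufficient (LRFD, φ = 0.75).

E90XX → F_EXX = 90 ksi.
Total weld length L_w = 18.5 in. Treat welds as unit-width lines.
Centroid: x̄ = 2×5.5×2.75 / 18.5 = 1.635 in from the vertical weld.
Polar moment about centroid: J = I_x + I_y = [7.5³/12 + 2×5.5×3.75²] + [7.5×1.635² + 2(5.5³/12 + 5.5×1.115²)] = 251.3 in³.
Direct shear f_v = P/L_w = 22.6 / 18.5 = 1.222 kip/in (vertical).
Torsion M = P·e = 22.6 × 11 = 248.6 kip·in.
Critical point at (x, y) = (3.865, 3.75) from centroid. f_tx = M·y/J = 3.71 kip/in; f_ty = M·x/J = 3.823 kip/in.
Resultant f_max = √[f_tx² + (f_v + f_ty)²] = √[3.71² + (1.222 + 3.823)²] = 6.262 kip/in.
Capacity per unit length: φr_n = 0.75 × 0.6 × 90 × (0.707 × 0.3125) = 8.948 kip/in.
6.262 ≤ 8.948 → adequate.

f_max ≈ 6.26 kip/in; adequate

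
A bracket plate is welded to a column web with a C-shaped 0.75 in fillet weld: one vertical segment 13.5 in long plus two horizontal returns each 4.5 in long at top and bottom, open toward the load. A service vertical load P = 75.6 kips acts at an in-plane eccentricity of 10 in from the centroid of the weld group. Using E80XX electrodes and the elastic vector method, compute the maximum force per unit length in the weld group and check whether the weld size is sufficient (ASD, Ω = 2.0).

f_max ≈ 10.8 kip/in; adequate

E80XX → F_EXX = 80 ksi.
Total weld length L_w = 22.5 in. Treat welds as unit-width lines.
Centroid: x̄ = 2×4.5×2.25 / 22.5 = 0.9 in from the vertical weld.
Polar moment about centroid: J = I_x + I_y = [13.5³/12 + 2×4.5×6.75²] + [13.5×0.9² + 2(4.5³/12 + 4.5×1.35²)] = 657.6 in³.
Direct shear f_v = P/L_w = 75.6 / 22.5 = 3.36 kip/in (vertical).
Torsion M = P·e = 75.6 × 10 = 756 kip·in.
Critical point at (x, y) = (3.6, 6.75) from centroid. f_tx = M·y/J = 7.76 kip/in; f_ty = M·x/J = 4.139 kip/in.
Resultant f_max = √[f_tx² + (f_v + f_ty)²] = √[7.76² + (3.36 + 4.139)²] = 10.79 kip/in.
Capacity per unit length: r_n/Ω = (1/2.0) × 0.6 × 80 × (0.707 × 0.75) = 12.73 kip/in.
10.79 ≤ 12.73 → adequate.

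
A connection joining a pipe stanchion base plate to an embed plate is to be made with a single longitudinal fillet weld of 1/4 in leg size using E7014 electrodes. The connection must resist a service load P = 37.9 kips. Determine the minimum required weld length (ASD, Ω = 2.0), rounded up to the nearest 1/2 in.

L = 10.5 in

E70XX → F_EXX = 70 ksi.
Throat t_e = 0.707 × 0.25 = 0.1767 in.
r_n/Ω = (0.6 × 70 × 0.1767) / 2.0 = 3.712 kip/in.
L_req = P / (r_n/Ω) = 37.9 / 3.712 = 10.21 in total.
Round up → use L = 10.5 in.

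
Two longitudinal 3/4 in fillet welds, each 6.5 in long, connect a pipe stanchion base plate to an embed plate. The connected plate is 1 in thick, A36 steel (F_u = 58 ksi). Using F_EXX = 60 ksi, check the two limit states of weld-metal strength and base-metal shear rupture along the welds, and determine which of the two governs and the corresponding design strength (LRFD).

t_e = 0.707 × 0.75 = 0.5302 in; L = 13 in.
Weld metal: φR_n = 0.75 × 0.6 × 60 × 0.5302 × 13 = 186.1 kips.
Base metal (shear rupture): φR_n = 0.75 × 0.6 × 58 × 1 × 13 = 339.3 kips.
Governing: weld metal.

φR_n ≈ 186 kips (weld metal governs)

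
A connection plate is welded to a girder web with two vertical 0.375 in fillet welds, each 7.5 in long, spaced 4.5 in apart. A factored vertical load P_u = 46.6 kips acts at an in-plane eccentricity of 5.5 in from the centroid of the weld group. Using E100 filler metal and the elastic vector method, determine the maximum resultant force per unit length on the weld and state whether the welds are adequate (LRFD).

E100XX → F_EXX = 100 ksi.
Total weld length L_w = 15 in. Treat welds as unit-width lines.
Polar moment about centroid: J = 2[d³/12 + d(b/2)²] = 2[7.5³/12 + 7.5×2.25²] = 146.2 in³.
Direct shear f_v = P/L_w = 46.6 / 15 = 3.107 kip/in (vertical).
Torsion M = P·e = 46.6 × 5.5 = 256.3 kip·in.
Critical point at (x, y) = (2.25, 3.75) from centroid. f_tx = M·y/J = 6.572 kip/in; f_ty = M·x/J = 3.943 kip/in.
Resultant f_max = √[f_tx² + (f_v + f_ty)²] = √[6.572² + (3.107 + 3.943)²] = 9.638 kip/in.
Capacity per unit length: φr_n = 0.75 × 0.6 × 100 × (0.707 × 0.375) = 11.93 kip/in.
9.638 ≤ 11.93 → adequate.

f_max ≈ 9.64 kip/in; adequate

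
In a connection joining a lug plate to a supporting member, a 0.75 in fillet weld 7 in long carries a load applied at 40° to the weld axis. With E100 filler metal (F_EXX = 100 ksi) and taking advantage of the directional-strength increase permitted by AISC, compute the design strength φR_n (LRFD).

φR_n ≈ 210 kip

t_e = 0.707 × 0.75 = 0.5302 in; A_we = 0.5302 × 7 = 3.712 in².
Directional factor: 1.0 + 0.5 sin^1.5(40°) = 1.258.
F_nw = 0.6 × 100 × 1.258 = 75.46 ksi.
φR_n = 0.75 × 75.46 × 3.712 = 210.1 kip.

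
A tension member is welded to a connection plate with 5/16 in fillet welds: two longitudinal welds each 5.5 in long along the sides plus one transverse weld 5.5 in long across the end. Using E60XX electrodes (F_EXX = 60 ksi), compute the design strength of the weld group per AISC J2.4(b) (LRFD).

φR_n ≈ 105 kips

t_e = 0.707 × 0.3125 = 0.2209 in.
R_nwl = 0.6 × 60 × 0.2209 × 11 = 87.49 kips (longitudinal, 2 welds).
R_nwt = 0.6 × 60 × 0.2209 × 5.5 = 43.75 kips (transverse, base value).
(i) R_nwl + R_nwt = 131.2 kips; (ii) 0.85 R_nwl + 1.5 R_nwt = 140 kips.
R_n = max = 140 kips [governs: (ii)]; φR_n = 105 kips.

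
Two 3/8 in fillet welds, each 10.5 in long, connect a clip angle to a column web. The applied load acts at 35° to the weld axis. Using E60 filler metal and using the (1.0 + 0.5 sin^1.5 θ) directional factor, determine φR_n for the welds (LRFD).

φR_n ≈ 183 kip

E60XX → F_EXX = 60 ksi.
t_e = 0.707 × 0.375 = 0.2651 in; A_we = 0.2651 × 21 = 5.568 in².
Directional factor: 1.0 + 0.5 sin^1.5(35°) = 1.217.
F_nw = 0.6 × 60 × 1.217 = 43.82 ksi.
φR_n = 0.75 × 43.82 × 5.568 = 183 kip.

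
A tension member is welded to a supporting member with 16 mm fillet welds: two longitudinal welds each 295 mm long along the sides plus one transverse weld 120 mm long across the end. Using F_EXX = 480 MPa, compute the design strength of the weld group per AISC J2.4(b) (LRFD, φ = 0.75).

φR_n ≈ 1730 kN

t_e = 0.707 × 16 = 11.31 mm.
R_nwl = 0.6 × 480 × 11.31 × 590 × 10⁻³ = 1922 kN (longitudinal, 2 welds).
R_nwt = 0.6 × 480 × 11.31 × 120 × 10⁻³ = 390.9 kN (transverse, base value).
(i) R_nwl + R_nwt = 2313 kN; (ii) 0.85 R_nwl + 1.5 R_nwt = 2220 kN.
R_n = max = 2313 kN [governs: (i)]; φR_n = 1735 kN.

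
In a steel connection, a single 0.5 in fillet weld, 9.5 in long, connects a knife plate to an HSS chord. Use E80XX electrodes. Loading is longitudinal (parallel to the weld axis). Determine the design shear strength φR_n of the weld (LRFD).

φR_n ≈ 121 kip

E80XX → F_EXX = 80 ksi.
Effective throat t_e = 0.707 × 0.5 = 0.3535 in.
Total length L = 9.5 in; A_we = 0.3535 × 9.5 = 3.358 in².
F_nw = 0.6 F_EXX = 0.6 × 80 = 48 ksi.
φR_n = 0.75 × 48 × 3.358 = 120.9 kip.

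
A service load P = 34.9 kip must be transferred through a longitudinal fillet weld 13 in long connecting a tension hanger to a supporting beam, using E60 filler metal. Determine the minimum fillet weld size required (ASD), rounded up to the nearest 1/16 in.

w = 1/4 in

E60XX → F_EXX = 60 ksi.
Total weld length L = 13 in.
Required throat t_e = P × Ω / (0.6 F_EXX × L) = 34.9 × 2.0 / (0.6 × 60 × 13) = 0.1491 in.
Required leg w = t_e / 0.707 = 0.211 in → use 1/4 in.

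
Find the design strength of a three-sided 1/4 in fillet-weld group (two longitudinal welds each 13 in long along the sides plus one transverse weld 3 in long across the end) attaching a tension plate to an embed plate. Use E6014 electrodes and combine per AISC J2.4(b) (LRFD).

E60XX → F_EXX = 60 ksi.
t_e = 0.707 × 0.25 = 0.1767 in.
R_nwl = 0.6 × 60 × 0.1767 × 26 = 165.4 kips (longitudinal, 2 welds).
R_nwt = 0.6 × 60 × 0.1767 × 3 = 19.09 kips (transverse, base value).
(i) R_nwl + R_nwt = 184.5 kips; (ii) 0.85 R_nwl + 1.5 R_nwt = 169.3 kips.
R_n = max = 184.5 kips [governs: (i)]; φR_n = 138.4 kips.

φR_n ≈ 138 kips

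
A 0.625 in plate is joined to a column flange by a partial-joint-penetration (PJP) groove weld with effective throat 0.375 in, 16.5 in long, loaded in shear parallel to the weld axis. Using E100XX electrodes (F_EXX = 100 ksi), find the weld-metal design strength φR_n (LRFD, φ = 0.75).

φR_n ≈ 278 kips

Effective throat (given) t_e = 0.375 in.
A_we = 0.375 × 16.5 = 6.188 in².
F_nw = 0.6 F_EXX = 60 ksi.
φR_n = 0.75 × 60 × 6.188 = 278.4 kips.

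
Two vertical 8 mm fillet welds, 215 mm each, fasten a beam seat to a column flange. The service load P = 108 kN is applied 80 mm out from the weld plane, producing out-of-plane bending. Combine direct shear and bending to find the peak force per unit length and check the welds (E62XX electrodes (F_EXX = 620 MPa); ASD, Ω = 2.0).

L_w = 2 × 215 = 430 mm; section modulus (unit throat) S = 2 × L²/6 = 15410 mm².
Direct shear f_v = P/L_w = 108×10³/430 = 251.2 N/mm.
Moment M = P × e = 108×10³ × 80 = 8640000 N·mm; bending f_b = M/S = 560.7 N/mm.
f_max = √(f_v² + f_b²) = √(251.2² + 560.7²) = 614.4 N/mm.
r_n/Ω = (1/2.0) × 0.6 × 620 × (0.707 × 8) = 1052 N/mm → adequate.

f_max ≈ 614 N/mm; adequate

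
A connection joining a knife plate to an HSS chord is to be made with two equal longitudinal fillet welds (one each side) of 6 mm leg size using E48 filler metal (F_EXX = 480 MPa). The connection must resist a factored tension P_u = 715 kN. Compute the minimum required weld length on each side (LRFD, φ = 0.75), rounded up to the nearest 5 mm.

L = 395 mm on each side

Throat t_e = 0.707 × 6 = 4.242 mm.
φr_n = 0.75 × 0.6 × 480 × 4.242 × 10⁻³ = 0.9163 kN/mm.
L_req = P_u / φr_n = 715 / 0.9163 = 780.3 mm total.
Per side: 780.3 / 2 = 390.2 mm.
Round up → use L = 395 mm on each side.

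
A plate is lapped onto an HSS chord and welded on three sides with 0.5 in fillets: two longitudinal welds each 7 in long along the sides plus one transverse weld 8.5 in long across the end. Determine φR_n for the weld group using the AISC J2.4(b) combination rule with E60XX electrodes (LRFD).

φR_n ≈ 235 kips

E60XX → F_EXX = 60 ksi.
t_e = 0.707 × 0.5 = 0.3535 in.
R_nwl = 0.6 × 60 × 0.3535 × 14 = 178.2 kips (longitudinal, 2 welds).
R_nwt = 0.6 × 60 × 0.3535 × 8.5 = 108.2 kips (transverse, base value).
(i) R_nwl + R_nwt = 286.3 kips; (ii) 0.85 R_nwl + 1.5 R_nwt = 313.7 kips.
R_n = max = 313.7 kips [governs: (ii)]; φR_n = 235.3 kips.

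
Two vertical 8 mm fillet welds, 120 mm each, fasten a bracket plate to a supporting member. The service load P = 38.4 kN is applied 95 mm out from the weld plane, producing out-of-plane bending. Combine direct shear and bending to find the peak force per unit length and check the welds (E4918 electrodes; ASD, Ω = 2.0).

E49XX → F_EXX = 490 MPa.
L_w = 2 × 120 = 240 mm; section modulus (unit throat) S = 2 × L²/6 = 4800 mm².
Direct shear f_v = P/L_w = 38.4×10³/240 = 160 N/mm.
Moment M = P × e = 38.4×10³ × 95 = 3648000 N·mm; bending f_b = M/S = 760 N/mm.
f_max = √(f_v² + f_b²) = √(160² + 760²) = 776.7 N/mm.
r_n/Ω = (1/2.0) × 0.6 × 490 × (0.707 × 8) = 831.4 N/mm → adequate.

f_max ≈ 777 N/mm; adequate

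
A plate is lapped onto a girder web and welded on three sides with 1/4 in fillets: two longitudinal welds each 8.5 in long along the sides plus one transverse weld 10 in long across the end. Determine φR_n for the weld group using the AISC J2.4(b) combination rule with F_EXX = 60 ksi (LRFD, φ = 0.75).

t_e = 0.707 × 0.25 = 0.1767 in.
R_nwl = 0.6 × 60 × 0.1767 × 17 = 108.2 kip (longitudinal, 2 welds).
R_nwt = 0.6 × 60 × 0.1767 × 10 = 63.63 kip (transverse, base value).
(i) R_nwl + R_nwt = 171.8 kip; (ii) 0.85 R_nwl + 1.5 R_nwt = 187.4 kip.
R_n = max = 187.4 kip [governs: (ii)]; φR_n = 140.5 kip.

φR_n ≈ 141 kip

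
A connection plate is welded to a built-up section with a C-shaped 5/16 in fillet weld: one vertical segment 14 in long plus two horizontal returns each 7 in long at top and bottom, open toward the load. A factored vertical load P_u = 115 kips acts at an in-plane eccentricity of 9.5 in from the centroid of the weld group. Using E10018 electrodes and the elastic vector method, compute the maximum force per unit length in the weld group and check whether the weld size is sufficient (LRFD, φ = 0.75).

E100XX → F_EXX = 100 ksi.
Total weld length L_w = 28 in. Treat welds as unit-width lines.
Centroid: x̄ = 2×7×3.5 / 28 = 1.75 in from the vertical weld.
Polar moment about centroid: J = I_x + I_y = [14³/12 + 2×7×7²] + [14×1.75² + 2(7³/12 + 7×1.75²)] = 1058 in³.
Direct shear f_v = P/L_w = 115 / 28 = 4.107 kip/in (vertical).
Torsion M = P·e = 115 × 9.5 = 1092.5 kip·in.
Critical point at (x, y) = (5.25, 7) from centroid. f_tx = M·y/J = 7.231 kip/in; f_ty = M·x/J = 5.423 kip/in.
Resultant f_max = √[f_tx² + (f_v + f_ty)²] = √[7.231² + (4.107 + 5.423)²] = 11.96 kip/in.
Capacity per unit length: φr_n = 0.75 × 0.6 × 100 × (0.707 × 0.3125) = 9.942 kip/in.
11.96 > 9.942 → NOT adequate.

f_max ≈ 12 kip/in; NOT adequate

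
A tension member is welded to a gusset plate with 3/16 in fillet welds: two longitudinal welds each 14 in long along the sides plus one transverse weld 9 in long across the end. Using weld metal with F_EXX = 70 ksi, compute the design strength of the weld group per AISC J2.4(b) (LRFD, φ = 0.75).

φR_n ≈ 156 kips

t_e = 0.707 × 0.1875 = 0.1326 in.
R_nwl = 0.6 × 70 × 0.1326 × 28 = 155.9 kips (longitudinal, 2 welds).
R_nwt = 0.6 × 70 × 0.1326 × 9 = 50.11 kips (transverse, base value).
(i) R_nwl + R_nwt = 206 kips; (ii) 0.85 R_nwl + 1.5 R_nwt = 207.7 kips.
R_n = max = 207.7 kips [governs: (ii)]; φR_n = 155.8 kips.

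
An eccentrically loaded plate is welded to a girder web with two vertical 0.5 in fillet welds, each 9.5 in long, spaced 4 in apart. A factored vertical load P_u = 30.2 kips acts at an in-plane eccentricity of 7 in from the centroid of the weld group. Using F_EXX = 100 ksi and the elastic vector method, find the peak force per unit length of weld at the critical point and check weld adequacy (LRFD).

f_max ≈ 5.78 kip/in; adequate

Total weld length L_w = 19 in. Treat welds as unit-width lines.
Polar moment about centroid: J = 2[d³/12 + d(b/2)²] = 2[9.5³/12 + 9.5×2²] = 218.9 in³.
Direct shear f_v = P/L_w = 30.2 / 19 = 1.589 kip/in (vertical).
Torsion M = P·e = 30.2 × 7 = 211.4 kip·in.
Critical point at (x, y) = (2, 4.75) from centroid. f_tx = M·y/J = 4.587 kip/in; f_ty = M·x/J = 1.932 kip/in.
Resultant f_max = √[f_tx² + (f_v + f_ty)²] = √[4.587² + (1.589 + 1.932)²] = 5.783 kip/in.
Capacity per unit length: φr_n = 0.75 × 0.6 × 100 × (0.707 × 0.5) = 15.91 kip/in.
5.783 ≤ 15.91 → adequate.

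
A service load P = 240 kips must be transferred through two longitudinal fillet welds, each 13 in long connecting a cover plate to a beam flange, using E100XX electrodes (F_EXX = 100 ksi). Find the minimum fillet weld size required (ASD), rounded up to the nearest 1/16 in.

w = 7/16 in

Total weld length L = 26 in.
Required throat t_e = P × Ω / (0.6 F_EXX × L) = 240 × 2.0 / (0.6 × 100 × 26) = 0.3077 in.
Required leg w = t_e / 0.707 = 0.4352 in → use 7/16 in.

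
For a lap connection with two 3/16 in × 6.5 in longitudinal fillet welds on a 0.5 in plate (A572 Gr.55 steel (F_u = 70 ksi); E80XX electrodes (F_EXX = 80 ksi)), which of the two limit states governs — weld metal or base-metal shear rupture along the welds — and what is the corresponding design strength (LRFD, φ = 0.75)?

φR_n ≈ 62 kips (weld metal governs)

t_e = 0.707 × 0.1875 = 0.1326 in; L = 13 in.
Weld metal: φR_n = 0.75 × 0.6 × 80 × 0.1326 × 13 = 62.04 kips.
Base metal (shear rupture): φR_n = 0.75 × 0.6 × 70 × 0.5 × 13 = 204.8 kips.
Governing: weld metal.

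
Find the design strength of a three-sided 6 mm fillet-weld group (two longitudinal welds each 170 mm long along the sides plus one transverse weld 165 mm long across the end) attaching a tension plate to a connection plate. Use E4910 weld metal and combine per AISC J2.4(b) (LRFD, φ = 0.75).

E49XX → F_EXX = 490 MPa.
t_e = 0.707 × 6 = 4.242 mm.
R_nwl = 0.6 × 490 × 4.242 × 340 × 10⁻³ = 424 kN (longitudinal, 2 welds).
R_nwt = 0.6 × 490 × 4.242 × 165 × 10⁻³ = 205.8 kN (transverse, base value).
(i) R_nwl + R_nwt = 629.8 kN; (ii) 0.85 R_nwl + 1.5 R_nwt = 669.1 kN.
R_n = max = 669.1 kN [governs: (ii)]; φR_n = 501.8 kN.

φR_n ≈ 502 kN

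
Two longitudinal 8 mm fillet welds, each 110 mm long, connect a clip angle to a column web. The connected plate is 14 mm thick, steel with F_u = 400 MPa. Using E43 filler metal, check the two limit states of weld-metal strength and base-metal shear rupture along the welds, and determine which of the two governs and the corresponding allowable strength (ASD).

R_n/Ω ≈ 161 kN (weld metal governs)

E43XX → F_EXX = 430 MPa.
t_e = 0.707 × 8 = 5.656 mm; L = 220 mm.
Weld metal: R_n/Ω = (1/2.0) × 0.6 × 430 × 5.656 × 220 × 10⁻³ = 160.5 kN.
Base metal (shear rupture): R_n/Ω = (1/2.0) × 0.6 × 400 × 14 × 220 × 10⁻³ = 369.6 kN.
Governing: weld metal.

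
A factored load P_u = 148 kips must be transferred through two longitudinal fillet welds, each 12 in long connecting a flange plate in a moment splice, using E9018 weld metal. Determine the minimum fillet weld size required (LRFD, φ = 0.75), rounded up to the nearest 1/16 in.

w = 1/4 in

E90XX → F_EXX = 90 ksi.
Total weld length L = 24 in.
Required throat t_e = P_u / (φ × 0.6 F_EXX × L) = 148 / (0.75 × 0.6 × 90 × 24) = 0.1523 in.
Required leg w = t_e / 0.707 = 0.2154 in → use 1/4 in.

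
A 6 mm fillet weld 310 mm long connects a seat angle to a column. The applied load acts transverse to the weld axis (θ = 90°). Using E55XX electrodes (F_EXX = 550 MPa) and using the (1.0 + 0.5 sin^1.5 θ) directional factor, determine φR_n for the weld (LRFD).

φR_n ≈ 488 kN

t_e = 0.707 × 6 = 4.242 mm; A_we = 4.242 × 310 = 1315 mm².
Directional factor: 1.0 + 0.5 sin^1.5(90°) = 1.5.
F_nw = 0.6 × 550 × 1.5 = 495 MPa.
φR_n = 0.75 × 495 × 1315 × 10⁻³ = 488.2 kN.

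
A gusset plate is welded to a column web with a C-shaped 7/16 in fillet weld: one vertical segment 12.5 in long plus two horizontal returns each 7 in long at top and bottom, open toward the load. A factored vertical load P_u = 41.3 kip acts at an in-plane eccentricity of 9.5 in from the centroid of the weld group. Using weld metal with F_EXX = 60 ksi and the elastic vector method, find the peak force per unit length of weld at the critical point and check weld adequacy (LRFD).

Total weld length L_w = 26.5 in. Treat welds as unit-width lines.
Centroid: x̄ = 2×7×3.5 / 26.5 = 1.849 in from the vertical weld.
Polar moment about centroid: J = I_x + I_y = [12.5³/12 + 2×7×6.25²] + [12.5×1.849² + 2(7³/12 + 7×1.651²)] = 847.7 in³.
Direct shear f_v = P/L_w = 41.3 / 26.5 = 1.558 kip/in (vertical).
Torsion M = P·e = 41.3 × 9.5 = 392.35 kip·in.
Critical point at (x, y) = (5.151, 6.25) from centroid. f_tx = M·y/J = 2.893 kip/in; f_ty = M·x/J = 2.384 kip/in.
Resultant f_max = √[f_tx² + (f_v + f_ty)²] = √[2.893² + (1.558 + 2.384)²] = 4.89 kip/in.
Capacity per unit length: φr_n = 0.75 × 0.6 × 60 × (0.707 × 0.4375) = 8.351 kip/in.
4.89 ≤ 8.351 → adequate.

f_max ≈ 4.89 kip/in; adequate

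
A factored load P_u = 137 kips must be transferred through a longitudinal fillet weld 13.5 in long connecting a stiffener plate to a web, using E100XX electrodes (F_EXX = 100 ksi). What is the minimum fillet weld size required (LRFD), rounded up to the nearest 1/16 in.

Total weld length L = 13.5 in.
Required throat t_e = P_u / (φ × 0.6 F_EXX × L) = 137 / (0.75 × 0.6 × 100 × 13.5) = 0.2255 in.
Required leg w = t_e / 0.707 = 0.319 in → use 3/8 in.

w = 3/8 in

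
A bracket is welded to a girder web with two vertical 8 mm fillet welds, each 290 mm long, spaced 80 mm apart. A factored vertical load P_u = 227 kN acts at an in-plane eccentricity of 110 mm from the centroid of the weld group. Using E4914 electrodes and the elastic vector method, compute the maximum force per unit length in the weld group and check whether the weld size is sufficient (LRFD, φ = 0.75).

f_max ≈ 936 N/mm; adequate

E49XX → F_EXX = 490 MPa.
Total weld length L_w = 580 mm. Treat welds as unit-width lines.
Polar moment about centroid: J = 2[d³/12 + d(b/2)²] = 2[290³/12 + 290×40²] = 4993000 mm³.
Direct shear f_v = P/L_w = 227×10³ / 580 = 391.4 N/mm (vertical).
Torsion M = P·e = 227×10³ × 110 = 24970000 N·mm.
Critical point at (x, y) = (40, 145) from centroid. f_tx = M·y/J = 725.2 N/mm; f_ty = M·x/J = 200 N/mm.
Resultant f_max = √[f_tx² + (f_v + f_ty)²] = √[725.2² + (391.4 + 200)²] = 935.8 N/mm.
Capacity per unit length: φr_n = 0.75 × 0.6 × 490 × (0.707 × 8) = 1247 N/mm.
935.8 ≤ 1247 → adequate.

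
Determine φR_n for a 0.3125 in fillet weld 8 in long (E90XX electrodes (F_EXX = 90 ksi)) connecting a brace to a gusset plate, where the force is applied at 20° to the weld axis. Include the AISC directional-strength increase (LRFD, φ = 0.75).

φR_n ≈ 78.7 kips

t_e = 0.707 × 0.3125 = 0.2209 in; A_we = 0.2209 × 8 = 1.767 in².
Directional factor: 1.0 + 0.5 sin^1.5(20°) = 1.1.
F_nw = 0.6 × 90 × 1.1 = 59.4 ksi.
φR_n = 0.75 × 59.4 × 1.767 = 78.74 kips.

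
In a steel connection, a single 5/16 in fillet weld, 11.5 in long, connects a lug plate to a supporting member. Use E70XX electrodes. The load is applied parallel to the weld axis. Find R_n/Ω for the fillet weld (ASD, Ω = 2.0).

E70XX → F_EXX = 70 ksi.
Effective throat t_e = 0.707 × 0.3125 = 0.2209 in.
Total length L = 11.5 in; A_we = 0.2209 × 11.5 = 2.541 in².
F_nw = 0.6 F_EXX = 0.6 × 70 = 42 ksi.
R_n = 42 × 2.541 = 106.7 kips; R_n/Ω = 106.7/2.0 = 53.36 kips.

R_n/Ω ≈ 53.4 kips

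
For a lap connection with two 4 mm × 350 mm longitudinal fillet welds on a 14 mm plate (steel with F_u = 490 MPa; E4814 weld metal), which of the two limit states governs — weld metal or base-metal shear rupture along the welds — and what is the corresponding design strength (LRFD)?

φR_n ≈ 428 kN (weld metal governs)

E48XX → F_EXX = 480 MPa.
t_e = 0.707 × 4 = 2.828 mm; L = 700 mm.
Weld metal: φR_n = 0.75 × 0.6 × 480 × 2.828 × 700 × 10⁻³ = 427.6 kN.
Base metal (shear rupture): φR_n = 0.75 × 0.6 × 490 × 14 × 700 × 10⁻³ = 2161 kN.
Governing: weld metal.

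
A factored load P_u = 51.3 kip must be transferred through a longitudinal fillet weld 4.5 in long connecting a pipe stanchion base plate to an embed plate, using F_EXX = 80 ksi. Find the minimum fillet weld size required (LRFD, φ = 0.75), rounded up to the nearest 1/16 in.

w = 1/2 in

Total weld length L = 4.5 in.
Required throat t_e = P_u / (φ × 0.6 F_EXX × L) = 51.3 / (0.75 × 0.6 × 80 × 4.5) = 0.3167 in.
Required leg w = t_e / 0.707 = 0.4479 in → use 1/2 in.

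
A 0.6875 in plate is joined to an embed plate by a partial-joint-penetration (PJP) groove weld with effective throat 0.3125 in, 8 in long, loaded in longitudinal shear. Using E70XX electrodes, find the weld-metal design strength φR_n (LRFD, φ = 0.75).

E70XX → F_EXX = 70 ksi.
Effective throat (given) t_e = 0.3125 in.
A_we = 0.3125 × 8 = 2.5 in².
F_nw = 0.6 F_EXX = 42 ksi.
φR_n = 0.75 × 42 × 2.5 = 78.75 kips.

φR_n ≈ 78.8 kips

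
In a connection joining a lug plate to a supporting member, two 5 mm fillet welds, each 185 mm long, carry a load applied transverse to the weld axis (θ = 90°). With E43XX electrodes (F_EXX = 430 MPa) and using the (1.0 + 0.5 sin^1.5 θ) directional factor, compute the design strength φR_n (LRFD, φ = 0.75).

t_e = 0.707 × 5 = 3.535 mm; A_we = 3.535 × 370 = 1308 mm².
Directional factor: 1.0 + 0.5 sin^1.5(90°) = 1.5.
F_nw = 0.6 × 430 × 1.5 = 387 MPa.
φR_n = 0.75 × 387 × 1308 × 10⁻³ = 379.6 kN.

φR_n ≈ 380 kN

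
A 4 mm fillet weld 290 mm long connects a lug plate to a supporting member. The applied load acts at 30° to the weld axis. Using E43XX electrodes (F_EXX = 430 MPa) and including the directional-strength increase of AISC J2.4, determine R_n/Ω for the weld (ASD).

t_e = 0.707 × 4 = 2.828 mm; A_we = 2.828 × 290 = 820.1 mm².
Directional factor: 1.0 + 0.5 sin^1.5(30°) = 1.177.
F_nw = 0.6 × 430 × 1.177 = 303.6 MPa.
R_n/Ω = (303.6 × 820.1) / 2.0 × 10⁻³ = 124.5 kN.

R_n/Ω ≈ 124 kN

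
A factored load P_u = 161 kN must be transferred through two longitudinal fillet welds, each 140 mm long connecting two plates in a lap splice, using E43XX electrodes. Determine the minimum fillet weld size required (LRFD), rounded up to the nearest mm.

E43XX → F_EXX = 430 MPa.
Total weld length L = 280 mm.
Required throat t_e = P_u / (φ × 0.6 F_EXX × L) = 161 / (0.75 × 0.6 × 430 × 280 × 10⁻³) = 2.972 mm.
Required leg w = t_e / 0.707 = 4.203 mm → use 5 mm.

w = 5 mm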